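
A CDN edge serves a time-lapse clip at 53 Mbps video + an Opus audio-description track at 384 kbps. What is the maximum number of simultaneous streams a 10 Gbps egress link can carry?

187

Audio: 384 kbps = 0.384 Mbps.
Per-viewer media rate: 53.384 Mbps.
10 Gbps = 10,000 Mbps; 10,000 / 53.384 = 187.32 → 187 viewers.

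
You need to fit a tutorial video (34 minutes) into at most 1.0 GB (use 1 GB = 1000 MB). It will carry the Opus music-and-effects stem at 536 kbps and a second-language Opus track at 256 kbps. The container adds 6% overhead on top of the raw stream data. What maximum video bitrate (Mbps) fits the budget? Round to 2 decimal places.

2.91 Mbps

Budget: 1.0 GB = 8000.0 Mb.
Stream payload after overhead: 8000.0 / 1.06 = 7547.2 Mb.
34 min = 2040 s
Total bitrate budget: 7547.2 Mb / 2040 s = 3.700 Mbps.
Audio total: 536 + 256 = 792 kbps = 0.792 Mbps.
Video: 3.700 − 0.792 = 2.908 Mbps.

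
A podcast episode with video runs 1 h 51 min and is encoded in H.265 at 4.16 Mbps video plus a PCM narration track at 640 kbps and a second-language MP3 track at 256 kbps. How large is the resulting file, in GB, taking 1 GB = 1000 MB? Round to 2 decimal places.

1 h 51 min = 111 min = 6660 s
Audio total: 640 + 256 = 896 kbps = 0.896 Mbps.
Total bitrate: 4.16 + 0.896 = 5.056 Mbps.
Stream data: 5.056 Mbps × 6660 s = 33673.0 Mb.
33,673 Mb ÷ 8 = 4,209 MB → 4.209 GB.

4.21 GB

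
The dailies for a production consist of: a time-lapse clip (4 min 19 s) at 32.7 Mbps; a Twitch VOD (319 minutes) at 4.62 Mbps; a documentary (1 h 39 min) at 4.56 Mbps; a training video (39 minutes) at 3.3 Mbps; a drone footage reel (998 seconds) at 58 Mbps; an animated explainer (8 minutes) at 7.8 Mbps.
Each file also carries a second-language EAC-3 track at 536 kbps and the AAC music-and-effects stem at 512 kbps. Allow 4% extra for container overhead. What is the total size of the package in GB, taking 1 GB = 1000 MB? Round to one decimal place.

Audio total: 536 + 512 = 1048 kbps = 1.048 Mbps.
time-lapse clip: 33.748 Mbps × 259 s × 1.04 = 9090.4 Mb
Twitch VOD: 5.668 Mbps × 19140 s × 1.04 = 112824.9 Mb
documentary: 5.608 Mbps × 5940 s × 1.04 = 34644.0 Mb
training video: 4.348 Mbps × 2340 s × 1.04 = 10581.3 Mb
drone footage reel: 59.048 Mbps × 998 s × 1.04 = 61287.1 Mb
animated explainer: 8.848 Mbps × 480 s × 1.04 = 4416.9 Mb
Total: 232844.6 Mb = 29105.6 MB.
= 29.11 GB.

29.1 GB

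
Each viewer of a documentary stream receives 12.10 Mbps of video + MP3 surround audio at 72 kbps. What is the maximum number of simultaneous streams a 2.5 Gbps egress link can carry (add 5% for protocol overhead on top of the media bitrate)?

195

Audio: 72 kbps = 0.072 Mbps.
Per-viewer media rate: 12.172 Mbps.
On the wire with 5% overhead: 12.781 Mbps.
2.5 Gbps = 2,500 Mbps; 2,500 / 12.781 = 195.61 → 195 viewers.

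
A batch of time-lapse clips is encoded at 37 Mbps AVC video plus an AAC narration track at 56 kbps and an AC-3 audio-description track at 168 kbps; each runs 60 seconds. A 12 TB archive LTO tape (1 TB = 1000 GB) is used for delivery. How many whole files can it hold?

Audio total: 56 + 168 = 224 kbps = 0.224 Mbps.
Total bitrate: 37.224 Mbps.
Per item: 37.224 Mbps × 60 s = 2,233 Mb = 279.2 MB.
Capacity: 12 TB = 96,000,000 Mb; 42983.02 items → 42983 complete.

42983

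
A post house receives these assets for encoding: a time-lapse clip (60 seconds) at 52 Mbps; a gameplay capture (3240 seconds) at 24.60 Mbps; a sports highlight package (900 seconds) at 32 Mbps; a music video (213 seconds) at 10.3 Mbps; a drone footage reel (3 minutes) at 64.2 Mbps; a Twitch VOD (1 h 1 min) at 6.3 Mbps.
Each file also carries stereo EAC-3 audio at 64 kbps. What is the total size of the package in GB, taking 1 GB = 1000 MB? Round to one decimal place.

18.6 GB

Audio: 64 kbps = 0.064 Mbps.
time-lapse clip: 52.064 Mbps × 60 s = 3123.8 Mb
gameplay capture: 24.664 Mbps × 3240 s = 79911.4 Mb
sports highlight package: 32.064 Mbps × 900 s = 28857.6 Mb
music video: 10.364 Mbps × 213 s = 2207.5 Mb
drone footage reel: 64.264 Mbps × 180 s = 11567.5 Mb
Twitch VOD: 6.364 Mbps × 3660 s = 23292.2 Mb
Total: 148960.1 Mb = 18620.0 MB.
= 18.62 GB.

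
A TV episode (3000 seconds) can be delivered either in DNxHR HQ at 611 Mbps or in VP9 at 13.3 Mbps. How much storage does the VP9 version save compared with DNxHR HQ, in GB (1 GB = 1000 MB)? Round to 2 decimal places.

224.14 GB

DNxHR HQ: 611.000 Mbps × 3000 s = 1833000.0 Mb = 229.125 GB.
VP9: 13.300 Mbps × 3000 s = 39900.0 Mb = 4.987 GB.
Saving: 229.125 − 4.987 = 224.137 GB.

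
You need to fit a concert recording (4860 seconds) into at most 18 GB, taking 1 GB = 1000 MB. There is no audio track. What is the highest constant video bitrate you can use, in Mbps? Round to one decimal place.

29.6 Mbps

Budget: 18 GB = 144000.0 Mb.
Total bitrate budget: 144000.0 Mb / 4860 s = 29.630 Mbps.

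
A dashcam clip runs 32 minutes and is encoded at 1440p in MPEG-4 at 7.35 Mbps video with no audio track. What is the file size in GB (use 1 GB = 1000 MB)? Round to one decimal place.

1.8 GB

32 min = 1920 s
Total bitrate: 7.35 Mbps.
Stream data: 7.350 Mbps × 1920 s = 14112.0 Mb.
14,112 Mb ÷ 8 = 1,764 MB → 1.764 GB.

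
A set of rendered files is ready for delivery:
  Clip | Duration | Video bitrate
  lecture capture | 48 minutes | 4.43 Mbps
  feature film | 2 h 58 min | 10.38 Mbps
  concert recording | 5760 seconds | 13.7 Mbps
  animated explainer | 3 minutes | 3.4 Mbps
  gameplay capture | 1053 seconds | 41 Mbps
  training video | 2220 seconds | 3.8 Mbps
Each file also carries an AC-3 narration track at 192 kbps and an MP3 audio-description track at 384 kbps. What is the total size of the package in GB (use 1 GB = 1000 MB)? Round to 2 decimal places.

Audio total: 192 + 384 = 576 kbps = 0.576 Mbps.
lecture capture: 5.006 Mbps × 2880 s = 14417.3 Mb
feature film: 10.956 Mbps × 10680 s = 117010.1 Mb
concert recording: 14.276 Mbps × 5760 s = 82229.8 Mb
animated explainer: 3.976 Mbps × 180 s = 715.7 Mb
gameplay capture: 41.576 Mbps × 1053 s = 43779.5 Mb
training video: 4.376 Mbps × 2220 s = 9714.7 Mb
Total: 267867.0 Mb = 33483.4 MB.
= 33.48 GB.

33.48 GB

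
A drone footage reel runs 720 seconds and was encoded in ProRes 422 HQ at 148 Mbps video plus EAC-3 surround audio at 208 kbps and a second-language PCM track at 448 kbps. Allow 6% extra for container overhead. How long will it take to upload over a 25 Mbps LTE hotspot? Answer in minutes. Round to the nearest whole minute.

Audio total: 208 + 448 = 656 kbps = 0.656 Mbps.
Total bitrate: 148.656 Mbps.
File: 148.656 Mbps × 720 s = 107032.3 Mb.
With 6% container overhead: ×1.06. → 113454.3 Mb.
At 25 Mbps: 113454.3 / 25 = 4538.2 s ≈ 75.6 minutes.

76 minutes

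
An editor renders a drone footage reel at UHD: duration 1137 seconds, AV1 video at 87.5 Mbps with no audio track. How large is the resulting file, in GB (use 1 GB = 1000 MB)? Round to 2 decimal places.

12.44 GB

Total bitrate: 87.5 Mbps.
Stream data: 87.500 Mbps × 1137 s = 99487.5 Mb.
99,488 Mb ÷ 8 = 12,436 MB → 12.44 GB.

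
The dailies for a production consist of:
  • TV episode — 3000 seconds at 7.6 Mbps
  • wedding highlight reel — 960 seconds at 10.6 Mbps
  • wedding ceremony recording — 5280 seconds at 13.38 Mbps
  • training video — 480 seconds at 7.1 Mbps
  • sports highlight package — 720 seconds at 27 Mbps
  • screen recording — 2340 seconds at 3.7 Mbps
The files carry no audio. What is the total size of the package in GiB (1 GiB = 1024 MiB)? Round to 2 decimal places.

TV episode: 7.600 Mbps × 3000 s = 22800.0 Mb
wedding highlight reel: 10.600 Mbps × 960 s = 10176.0 Mb
wedding ceremony recording: 13.380 Mbps × 5280 s = 70646.4 Mb
training video: 7.100 Mbps × 480 s = 3408.0 Mb
sports highlight package: 27.000 Mbps × 720 s = 19440.0 Mb
screen recording: 3.700 Mbps × 2340 s = 8658.0 Mb
Total: 135128.4 Mb = 16891.0 MB.
= 15.73 GiB.

15.73 GiB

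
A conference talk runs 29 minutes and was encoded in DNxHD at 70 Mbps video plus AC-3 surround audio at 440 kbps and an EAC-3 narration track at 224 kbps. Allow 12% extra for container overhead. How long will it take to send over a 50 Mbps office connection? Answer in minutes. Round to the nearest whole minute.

46 minutes

29 min = 1740 s
Audio total: 440 + 224 = 664 kbps = 0.664 Mbps.
Total bitrate: 70.664 Mbps.
File: 70.664 Mbps × 1740 s = 122955.4 Mb.
With 12% container overhead: ×1.12. → 137710.0 Mb.
At 50 Mbps: 137710.0 / 50 = 2754.2 s ≈ 45.9 minutes.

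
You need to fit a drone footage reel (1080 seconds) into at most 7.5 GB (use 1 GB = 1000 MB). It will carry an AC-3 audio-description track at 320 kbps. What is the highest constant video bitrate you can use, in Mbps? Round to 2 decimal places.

Budget: 7.5 GB = 60000.0 Mb.
Total bitrate budget: 60000.0 Mb / 1080 s = 55.556 Mbps.
Audio: 320 kbps = 0.320 Mbps.
Video: 55.556 − 0.320 = 55.236 Mbps.

55.24 Mbps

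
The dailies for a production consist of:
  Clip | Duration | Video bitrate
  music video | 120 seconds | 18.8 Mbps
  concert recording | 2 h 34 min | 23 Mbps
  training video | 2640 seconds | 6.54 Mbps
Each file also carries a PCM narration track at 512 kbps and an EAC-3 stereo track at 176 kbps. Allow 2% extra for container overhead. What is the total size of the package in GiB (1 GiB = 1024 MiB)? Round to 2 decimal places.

28.53 GiB

Audio total: 512 + 176 = 688 kbps = 0.688 Mbps.
music video: 19.488 Mbps × 120 s × 1.02 = 2385.3 Mb
concert recording: 23.688 Mbps × 9240 s × 1.02 = 223254.7 Mb
training video: 7.228 Mbps × 2640 s × 1.02 = 19463.6 Mb
Total: 245103.6 Mb = 30637.9 MB.
= 28.53 GiB.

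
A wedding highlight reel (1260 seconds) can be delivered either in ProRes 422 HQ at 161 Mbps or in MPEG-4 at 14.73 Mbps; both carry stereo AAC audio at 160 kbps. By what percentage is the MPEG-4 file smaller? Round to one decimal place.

Audio: 160 kbps = 0.160 Mbps.
ProRes 422 HQ: 161.160 Mbps × 1260 s = 203061.6 Mb = 25.383 GB.
MPEG-4: 14.890 Mbps × 1260 s = 18761.4 Mb = 2.345 GB.
Reduction: (1 − 2.345/25.383) × 100 = 90.76%.

90.8%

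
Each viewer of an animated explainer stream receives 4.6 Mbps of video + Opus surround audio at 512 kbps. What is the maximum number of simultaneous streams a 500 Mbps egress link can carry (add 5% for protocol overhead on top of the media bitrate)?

Audio: 512 kbps = 0.512 Mbps.
Per-viewer media rate: 5.112 Mbps.
On the wire with 5% overhead: 5.368 Mbps.
500 Mbps = 500.0 Mbps; 500.0 / 5.368 = 93.15 → 93 viewers.

93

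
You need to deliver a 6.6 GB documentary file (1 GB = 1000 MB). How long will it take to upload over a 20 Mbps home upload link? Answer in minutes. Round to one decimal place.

44.0 minutes

File: 6.6 GB = 52800.0 Mb.
At 20 Mbps: 52800.0 / 20 = 2640.0 s ≈ 44 minutes.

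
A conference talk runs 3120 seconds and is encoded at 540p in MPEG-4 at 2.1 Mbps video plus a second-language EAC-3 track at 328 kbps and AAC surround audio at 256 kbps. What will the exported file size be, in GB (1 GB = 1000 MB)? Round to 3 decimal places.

Audio total: 328 + 256 = 584 kbps = 0.584 Mbps.
Total bitrate: 2.1 + 0.584 = 2.684 Mbps.
Stream data: 2.684 Mbps × 3120 s = 8374.1 Mb.
8,374 Mb ÷ 8 = 1,047 MB → 1.047 GB.

1.047 GB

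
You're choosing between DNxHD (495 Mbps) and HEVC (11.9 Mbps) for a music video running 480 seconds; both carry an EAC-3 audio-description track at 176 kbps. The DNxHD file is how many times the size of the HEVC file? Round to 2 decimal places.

Audio: 176 kbps = 0.176 Mbps.
DNxHD: 495.176 Mbps × 480 s = 237684.5 Mb = 29.711 GB.
HEVC: 12.076 Mbps × 480 s = 5796.5 Mb = 0.725 GB.
Ratio: 29.711 / 0.725 = 41.005.

41.00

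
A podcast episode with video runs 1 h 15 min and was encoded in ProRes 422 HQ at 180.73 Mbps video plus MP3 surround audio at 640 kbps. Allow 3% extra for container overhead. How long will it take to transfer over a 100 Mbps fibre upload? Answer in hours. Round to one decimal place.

2.3 hours

1 h 15 min = 75 min = 4500 s
Audio: 640 kbps = 0.640 Mbps.
Total bitrate: 181.370 Mbps.
File: 181.370 Mbps × 4500 s = 816165.0 Mb.
With 3% container overhead: ×1.03. → 840649.9 Mb.
At 100 Mbps: 840649.9 / 100 = 8406.5 s ≈ 2.34 hours.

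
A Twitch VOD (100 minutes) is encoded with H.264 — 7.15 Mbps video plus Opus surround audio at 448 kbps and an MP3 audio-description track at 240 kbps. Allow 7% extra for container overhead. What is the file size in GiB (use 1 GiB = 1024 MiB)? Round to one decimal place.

5.9 GiB

100 min = 6000 s
Audio total: 448 + 240 = 688 kbps = 0.688 Mbps.
Total bitrate: 7.15 + 0.688 = 7.838 Mbps.
Stream data: 7.838 Mbps × 6000 s = 47028.0 Mb.
With 7% container overhead: ×1.07.
50,320 Mb = 6,289,995,000 bytes ÷ 1,073,741,824 = 5.858 GiB.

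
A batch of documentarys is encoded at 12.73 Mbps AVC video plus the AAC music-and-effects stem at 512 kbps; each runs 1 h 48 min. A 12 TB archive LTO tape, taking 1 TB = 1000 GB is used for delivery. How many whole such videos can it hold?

1118

1 h 48 min = 108 min = 6480 s
Audio: 512 kbps = 0.512 Mbps.
Total bitrate: 13.242 Mbps.
Per item: 13.242 Mbps × 6480 s = 85,808 Mb = 10,726 MB.
Capacity: 12 TB = 96,000,000 Mb; 1118.77 items → 1118 complete.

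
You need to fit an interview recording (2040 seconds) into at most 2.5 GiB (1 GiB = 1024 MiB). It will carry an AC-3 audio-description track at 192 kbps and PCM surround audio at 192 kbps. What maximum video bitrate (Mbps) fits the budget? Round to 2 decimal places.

Budget: 2.5 GiB = 21474.8 Mb.
Total bitrate budget: 21474.8 Mb / 2040 s = 10.527 Mbps.
Audio total: 192 + 192 = 384 kbps = 0.384 Mbps.
Video: 10.527 − 0.384 = 10.143 Mbps.

10.14 Mbps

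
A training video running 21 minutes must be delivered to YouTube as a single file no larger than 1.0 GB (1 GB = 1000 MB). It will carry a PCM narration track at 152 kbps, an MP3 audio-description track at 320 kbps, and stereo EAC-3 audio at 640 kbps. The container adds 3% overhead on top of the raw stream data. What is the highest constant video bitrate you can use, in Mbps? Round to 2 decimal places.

5.05 Mbps

Budget: 1.0 GB = 8000.0 Mb.
Stream payload after overhead: 8000.0 / 1.03 = 7767.0 Mb.
21 min = 1260 s
Total bitrate budget: 7767.0 Mb / 1260 s = 6.164 Mbps.
Audio total: 152 + 320 + 640 = 1112 kbps = 1.112 Mbps.
Video: 6.164 − 1.112 = 5.052 Mbps.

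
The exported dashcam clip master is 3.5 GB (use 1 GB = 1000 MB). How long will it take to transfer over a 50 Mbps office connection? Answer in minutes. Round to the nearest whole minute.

File: 3.5 GB = 28000.0 Mb.
At 50 Mbps: 28000.0 / 50 = 560.0 s ≈ 9.33 minutes.

9 minutes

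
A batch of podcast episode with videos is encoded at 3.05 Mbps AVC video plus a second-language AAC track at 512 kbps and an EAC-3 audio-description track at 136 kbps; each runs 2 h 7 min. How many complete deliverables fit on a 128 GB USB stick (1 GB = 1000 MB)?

2 h 7 min = 127 min = 7620 s
Audio total: 512 + 136 = 648 kbps = 0.648 Mbps.
Total bitrate: 3.698 Mbps.
Per item: 3.698 Mbps × 7620 s = 28,179 Mb = 3,522 MB.
Capacity: 128 GB = 1,024,000 Mb; 36.34 items → 36 complete.

36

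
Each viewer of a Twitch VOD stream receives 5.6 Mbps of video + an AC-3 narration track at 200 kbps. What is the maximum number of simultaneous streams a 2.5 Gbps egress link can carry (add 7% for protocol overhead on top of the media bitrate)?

Audio: 200 kbps = 0.200 Mbps.
Per-viewer media rate: 5.800 Mbps.
On the wire with 7% overhead: 6.206 Mbps.
2.5 Gbps = 2,500 Mbps; 2,500 / 6.206 = 402.84 → 402 viewers.

402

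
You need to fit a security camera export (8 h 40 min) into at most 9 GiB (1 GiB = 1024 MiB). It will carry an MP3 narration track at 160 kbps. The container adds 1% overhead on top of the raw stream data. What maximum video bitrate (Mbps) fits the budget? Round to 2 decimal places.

Budget: 9 GiB = 77309.4 Mb.
Stream payload after overhead: 77309.4 / 1.01 = 76544.0 Mb.
8 h 40 min = 520 min = 31200 s
Total bitrate budget: 76544.0 Mb / 31200 s = 2.453 Mbps.
Audio: 160 kbps = 0.160 Mbps.
Video: 2.453 − 0.160 = 2.293 Mbps.

2.29 Mbps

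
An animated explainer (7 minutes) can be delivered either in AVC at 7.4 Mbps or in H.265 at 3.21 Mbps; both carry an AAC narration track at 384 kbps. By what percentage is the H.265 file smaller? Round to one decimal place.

7 min = 420 s
Audio: 384 kbps = 0.384 Mbps.
AVC: 7.784 Mbps × 420 s = 3269.3 Mb = 408.660 MB.
H.265: 3.594 Mbps × 420 s = 1509.5 Mb = 188.685 MB.
Reduction: (1 − 188.685/408.660) × 100 = 53.83%.

53.8%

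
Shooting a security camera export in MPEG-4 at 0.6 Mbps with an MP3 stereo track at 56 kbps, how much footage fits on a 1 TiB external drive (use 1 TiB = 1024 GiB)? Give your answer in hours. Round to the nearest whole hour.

Audio: 56 kbps = 0.056 Mbps.
Total bitrate: 0.6 + 0.056 = 0.656 Mbps.
Capacity: 1 TiB = 8,796,093 Mb.
Recording time: 8,796,093 / 0.656 = 13,408,678 s ≈ 3,725 hours.

3725 hours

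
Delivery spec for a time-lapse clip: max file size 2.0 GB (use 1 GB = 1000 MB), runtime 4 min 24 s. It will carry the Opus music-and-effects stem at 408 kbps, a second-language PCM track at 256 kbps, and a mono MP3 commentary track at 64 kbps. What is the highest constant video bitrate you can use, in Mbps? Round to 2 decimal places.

59.88 Mbps

Budget: 2.0 GB = 16000.0 Mb.
4 min 24 s = 264 s
Total bitrate budget: 16000.0 Mb / 264 s = 60.606 Mbps.
Audio total: 408 + 256 + 64 = 728 kbps = 0.728 Mbps.
Video: 60.606 − 0.728 = 59.878 Mbps.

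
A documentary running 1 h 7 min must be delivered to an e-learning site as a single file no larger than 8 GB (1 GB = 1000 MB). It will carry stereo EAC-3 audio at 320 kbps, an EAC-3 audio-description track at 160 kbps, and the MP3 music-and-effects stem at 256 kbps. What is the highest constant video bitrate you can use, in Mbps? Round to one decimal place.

Budget: 8 GB = 64000.0 Mb.
1 h 7 min = 67 min = 4020 s
Total bitrate budget: 64000.0 Mb / 4020 s = 15.920 Mbps.
Audio total: 320 + 160 + 256 = 736 kbps = 0.736 Mbps.
Video: 15.920 − 0.736 = 15.184 Mbps.

15.2 Mbps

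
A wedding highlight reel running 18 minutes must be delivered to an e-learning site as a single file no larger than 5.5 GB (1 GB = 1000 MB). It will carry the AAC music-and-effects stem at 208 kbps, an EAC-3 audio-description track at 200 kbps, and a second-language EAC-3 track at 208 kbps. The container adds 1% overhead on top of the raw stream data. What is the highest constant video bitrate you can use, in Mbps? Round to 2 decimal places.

Budget: 5.5 GB = 44000.0 Mb.
Stream payload after overhead: 44000.0 / 1.01 = 43564.4 Mb.
18 min = 1080 s
Total bitrate budget: 43564.4 Mb / 1080 s = 40.337 Mbps.
Audio total: 208 + 200 + 208 = 616 kbps = 0.616 Mbps.
Video: 40.337 − 0.616 = 39.721 Mbps.

39.72 Mbps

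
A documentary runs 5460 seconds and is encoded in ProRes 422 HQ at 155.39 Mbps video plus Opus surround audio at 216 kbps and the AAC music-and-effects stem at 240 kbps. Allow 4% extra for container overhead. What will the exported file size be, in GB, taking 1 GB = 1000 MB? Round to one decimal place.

110.6 GB

Audio total: 216 + 240 = 456 kbps = 0.456 Mbps.
Total bitrate: 155.39 + 0.456 = 155.846 Mbps.
Stream data: 155.846 Mbps × 5460 s = 850919.2 Mb.
With 4% container overhead: ×1.04.
884,956 Mb ÷ 8 = 110,619 MB → 110.6 GB.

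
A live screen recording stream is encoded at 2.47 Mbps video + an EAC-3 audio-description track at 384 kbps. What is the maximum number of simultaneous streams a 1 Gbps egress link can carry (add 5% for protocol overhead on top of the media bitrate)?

333

Audio: 384 kbps = 0.384 Mbps.
Per-viewer media rate: 2.854 Mbps.
On the wire with 5% overhead: 2.997 Mbps.
1 Gbps = 1,000 Mbps; 1,000 / 2.997 = 333.70 → 333 viewers.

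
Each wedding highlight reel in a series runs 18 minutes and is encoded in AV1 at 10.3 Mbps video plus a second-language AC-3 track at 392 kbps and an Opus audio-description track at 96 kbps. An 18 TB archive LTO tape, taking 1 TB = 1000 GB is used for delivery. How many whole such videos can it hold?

12359

18 min = 1080 s
Audio total: 392 + 96 = 488 kbps = 0.488 Mbps.
Total bitrate: 10.788 Mbps.
Per item: 10.788 Mbps × 1080 s = 11,651 Mb = 1,456 MB.
Capacity: 18 TB = 144,000,000 Mb; 12359.41 items → 12359 complete.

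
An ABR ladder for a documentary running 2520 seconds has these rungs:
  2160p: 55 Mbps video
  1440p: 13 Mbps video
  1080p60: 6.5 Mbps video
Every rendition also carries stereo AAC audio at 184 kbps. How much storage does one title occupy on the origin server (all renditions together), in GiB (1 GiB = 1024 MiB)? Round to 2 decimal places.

22.02 GiB

Audio: 184 kbps = 0.184 Mbps.
Sum of rendition bitrates: (55+0.184) + (13+0.184) + (6.5+0.184) = 75.052 Mbps.
× 2520 s = 189,131 Mb = 23,641 MB = 22.02 GiB.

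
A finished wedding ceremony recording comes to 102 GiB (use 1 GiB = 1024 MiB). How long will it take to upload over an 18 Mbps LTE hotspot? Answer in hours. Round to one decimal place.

13.5 hours

File: 102 GiB = 876173.3 Mb.
At 18 Mbps: 876173.3 / 18 = 48676.3 s ≈ 13.5 hours.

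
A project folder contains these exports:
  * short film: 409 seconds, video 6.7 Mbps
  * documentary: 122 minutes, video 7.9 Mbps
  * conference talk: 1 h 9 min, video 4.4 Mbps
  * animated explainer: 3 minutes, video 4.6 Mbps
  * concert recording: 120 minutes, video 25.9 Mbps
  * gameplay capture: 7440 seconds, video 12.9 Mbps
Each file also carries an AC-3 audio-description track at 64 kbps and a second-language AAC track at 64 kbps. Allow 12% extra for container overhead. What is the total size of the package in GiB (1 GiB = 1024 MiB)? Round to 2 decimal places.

Audio total: 64 + 64 = 128 kbps = 0.128 Mbps.
short film: 6.828 Mbps × 409 s × 1.12 = 3127.8 Mb
documentary: 8.028 Mbps × 7320 s × 1.12 = 65816.8 Mb
conference talk: 4.528 Mbps × 4140 s × 1.12 = 20995.4 Mb
animated explainer: 4.728 Mbps × 180 s × 1.12 = 953.2 Mb
concert recording: 26.028 Mbps × 7200 s × 1.12 = 209889.8 Mb
gameplay capture: 13.028 Mbps × 7440 s × 1.12 = 108559.7 Mb
Total: 409342.6 Mb = 51167.8 MB.
= 47.65 GiB.

47.65 GiB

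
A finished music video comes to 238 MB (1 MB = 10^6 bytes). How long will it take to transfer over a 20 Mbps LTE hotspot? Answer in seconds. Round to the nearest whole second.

File: 238 MB = 1904.0 Mb.
At 20 Mbps: 1904.0 / 20 = 95.2 s ≈ 95.2 seconds.

95 seconds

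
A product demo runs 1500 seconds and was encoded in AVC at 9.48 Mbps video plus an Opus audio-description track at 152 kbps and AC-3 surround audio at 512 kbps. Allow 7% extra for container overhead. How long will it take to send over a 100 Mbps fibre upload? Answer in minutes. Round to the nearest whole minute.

Audio total: 152 + 512 = 664 kbps = 0.664 Mbps.
Total bitrate: 10.144 Mbps.
File: 10.144 Mbps × 1500 s = 15216.0 Mb.
With 7% container overhead: ×1.07. → 16281.1 Mb.
At 100 Mbps: 16281.1 / 100 = 162.8 s ≈ 2.71 minutes.

3 minutes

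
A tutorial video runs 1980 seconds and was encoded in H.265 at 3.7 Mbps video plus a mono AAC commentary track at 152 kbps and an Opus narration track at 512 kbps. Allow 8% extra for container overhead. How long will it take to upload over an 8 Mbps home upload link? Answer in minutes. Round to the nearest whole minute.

19 minutes

Audio total: 152 + 512 = 664 kbps = 0.664 Mbps.
Total bitrate: 4.364 Mbps.
File: 4.364 Mbps × 1980 s = 8640.7 Mb.
With 8% container overhead: ×1.08. → 9332.0 Mb.
At 8 Mbps: 9332.0 / 8 = 1166.5 s ≈ 19.4 minutes.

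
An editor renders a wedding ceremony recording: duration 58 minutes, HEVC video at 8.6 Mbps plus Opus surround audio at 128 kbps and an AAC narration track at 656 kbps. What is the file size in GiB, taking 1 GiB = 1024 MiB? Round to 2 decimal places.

58 min = 3480 s
Audio total: 128 + 656 = 784 kbps = 0.784 Mbps.
Total bitrate: 8.6 + 0.784 = 9.384 Mbps.
Stream data: 9.384 Mbps × 3480 s = 32656.3 Mb.
32,656 Mb = 4,082,040,000 bytes ÷ 1,073,741,824 = 3.802 GiB.

3.80 GiB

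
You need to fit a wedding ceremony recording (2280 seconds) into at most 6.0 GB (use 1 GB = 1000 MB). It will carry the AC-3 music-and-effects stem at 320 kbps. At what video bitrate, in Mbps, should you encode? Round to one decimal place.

Budget: 6.0 GB = 48000.0 Mb.
Total bitrate budget: 48000.0 Mb / 2280 s = 21.053 Mbps.
Audio: 320 kbps = 0.320 Mbps.
Video: 21.053 − 0.320 = 20.733 Mbps.

20.7 Mbps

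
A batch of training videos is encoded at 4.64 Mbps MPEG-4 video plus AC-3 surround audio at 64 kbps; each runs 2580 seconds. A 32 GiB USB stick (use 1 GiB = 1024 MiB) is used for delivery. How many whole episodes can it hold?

22

Audio: 64 kbps = 0.064 Mbps.
Total bitrate: 4.704 Mbps.
Per item: 4.704 Mbps × 2580 s = 12,136 Mb = 1,517 MB.
Capacity: 32 GiB = 274,878 Mb; 22.65 items → 22 complete.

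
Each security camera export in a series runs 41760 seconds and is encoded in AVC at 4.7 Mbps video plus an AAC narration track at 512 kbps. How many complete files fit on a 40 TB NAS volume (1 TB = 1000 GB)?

1470

Audio: 512 kbps = 0.512 Mbps.
Total bitrate: 5.212 Mbps.
Per item: 5.212 Mbps × 41760 s = 217,653 Mb = 27,207 MB.
Capacity: 40 TB = 320,000,000 Mb; 1470.23 items → 1470 complete.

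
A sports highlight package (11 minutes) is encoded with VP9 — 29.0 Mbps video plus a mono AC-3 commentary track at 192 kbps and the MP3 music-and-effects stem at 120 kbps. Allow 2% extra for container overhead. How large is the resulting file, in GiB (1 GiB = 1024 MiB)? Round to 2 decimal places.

11 min = 660 s
Audio total: 192 + 120 = 312 kbps = 0.312 Mbps.
Total bitrate: 29.0 + 0.312 = 29.312 Mbps.
Stream data: 29.312 Mbps × 660 s = 19345.9 Mb.
With 2% container overhead: ×1.02.
19,733 Mb = 2,466,604,800 bytes ÷ 1,073,741,824 = 2.297 GiB.

2.30 GiB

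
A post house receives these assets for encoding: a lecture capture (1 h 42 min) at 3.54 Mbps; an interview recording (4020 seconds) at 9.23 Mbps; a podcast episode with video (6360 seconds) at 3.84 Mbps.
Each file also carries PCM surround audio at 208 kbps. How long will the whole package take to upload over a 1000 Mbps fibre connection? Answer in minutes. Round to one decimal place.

Audio: 208 kbps = 0.208 Mbps.
lecture capture: 3.748 Mbps × 6120 s = 22937.8 Mb
interview recording: 9.438 Mbps × 4020 s = 37940.8 Mb
podcast episode with video: 4.048 Mbps × 6360 s = 25745.3 Mb
Total: 86623.8 Mb = 10828.0 MB.
At 1000 Mbps: 86623.8 / 1000 = 87 s ≈ 1.44 minutes.

1.4 minutes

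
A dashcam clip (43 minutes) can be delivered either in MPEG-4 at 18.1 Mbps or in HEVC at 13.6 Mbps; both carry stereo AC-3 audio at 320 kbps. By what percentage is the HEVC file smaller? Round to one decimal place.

24.4%

43 min = 2580 s
Audio: 320 kbps = 0.320 Mbps.
MPEG-4: 18.420 Mbps × 2580 s = 47523.6 Mb = 5.940 GB.
HEVC: 13.920 Mbps × 2580 s = 35913.6 Mb = 4.489 GB.
Reduction: (1 − 4.489/5.940) × 100 = 24.43%.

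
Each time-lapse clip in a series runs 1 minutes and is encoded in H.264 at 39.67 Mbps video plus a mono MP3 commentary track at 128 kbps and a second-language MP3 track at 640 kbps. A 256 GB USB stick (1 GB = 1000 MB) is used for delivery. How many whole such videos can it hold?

844

Audio total: 128 + 640 = 768 kbps = 0.768 Mbps.
Total bitrate: 40.438 Mbps.
Per item: 40.438 Mbps × 60 s = 2,426 Mb = 303.3 MB.
Capacity: 256 GB = 2,048,000 Mb; 844.09 items → 844 complete.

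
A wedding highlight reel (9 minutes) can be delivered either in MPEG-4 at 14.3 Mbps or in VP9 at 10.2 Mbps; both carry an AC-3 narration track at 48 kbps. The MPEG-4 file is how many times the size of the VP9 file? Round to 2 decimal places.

1.40

9 min = 540 s
Audio: 48 kbps = 0.048 Mbps.
MPEG-4: 14.348 Mbps × 540 s = 7747.9 Mb = 0.902 GiB.
VP9: 10.248 Mbps × 540 s = 5533.9 Mb = 0.644 GiB.
Ratio: 0.902 / 0.644 = 1.400.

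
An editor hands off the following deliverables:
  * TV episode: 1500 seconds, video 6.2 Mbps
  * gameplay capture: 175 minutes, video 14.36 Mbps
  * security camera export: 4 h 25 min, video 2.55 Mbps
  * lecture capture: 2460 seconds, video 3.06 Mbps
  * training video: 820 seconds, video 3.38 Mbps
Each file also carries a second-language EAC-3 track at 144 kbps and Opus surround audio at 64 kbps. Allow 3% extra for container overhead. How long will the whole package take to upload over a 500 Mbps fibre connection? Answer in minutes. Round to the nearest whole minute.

7 minutes

Audio total: 144 + 64 = 208 kbps = 0.208 Mbps.
TV episode: 6.408 Mbps × 1500 s × 1.03 = 9900.4 Mb
gameplay capture: 14.568 Mbps × 10500 s × 1.03 = 157552.9 Mb
security camera export: 2.758 Mbps × 15900 s × 1.03 = 45167.8 Mb
lecture capture: 3.268 Mbps × 2460 s × 1.03 = 8280.5 Mb
training video: 3.588 Mbps × 820 s × 1.03 = 3030.4 Mb
Total: 223931.9 Mb = 27991.5 MB.
At 500 Mbps: 223931.9 / 500 = 448 s ≈ 7.46 minutes.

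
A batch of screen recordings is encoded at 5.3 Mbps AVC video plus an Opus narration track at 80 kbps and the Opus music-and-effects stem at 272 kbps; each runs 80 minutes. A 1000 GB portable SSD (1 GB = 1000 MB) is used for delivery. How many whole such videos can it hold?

80 min = 4800 s
Audio total: 80 + 272 = 352 kbps = 0.352 Mbps.
Total bitrate: 5.652 Mbps.
Per item: 5.652 Mbps × 4800 s = 27,130 Mb = 3,391 MB.
Capacity: 1000 GB = 8,000,000 Mb; 294.88 items → 294 complete.

294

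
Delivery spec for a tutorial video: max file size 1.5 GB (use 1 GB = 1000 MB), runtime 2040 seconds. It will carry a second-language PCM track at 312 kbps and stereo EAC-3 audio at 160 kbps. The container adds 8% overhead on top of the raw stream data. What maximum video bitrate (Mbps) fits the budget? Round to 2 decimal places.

4.97 Mbps

Budget: 1.5 GB = 12000.0 Mb.
Stream payload after overhead: 12000.0 / 1.08 = 11111.1 Mb.
Total bitrate budget: 11111.1 Mb / 2040 s = 5.447 Mbps.
Audio total: 312 + 160 = 472 kbps = 0.472 Mbps.
Video: 5.447 − 0.472 = 4.975 Mbps.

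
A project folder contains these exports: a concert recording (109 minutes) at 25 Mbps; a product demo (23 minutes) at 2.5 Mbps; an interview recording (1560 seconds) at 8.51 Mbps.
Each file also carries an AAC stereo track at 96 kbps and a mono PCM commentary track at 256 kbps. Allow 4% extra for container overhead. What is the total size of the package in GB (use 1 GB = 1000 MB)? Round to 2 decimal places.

Audio total: 96 + 256 = 352 kbps = 0.352 Mbps.
concert recording: 25.352 Mbps × 6540 s × 1.04 = 172434.2 Mb
product demo: 2.852 Mbps × 1380 s × 1.04 = 4093.2 Mb
interview recording: 8.862 Mbps × 1560 s × 1.04 = 14377.7 Mb
Total: 190905.1 Mb = 23863.1 MB.
= 23.86 GB.

23.86 GB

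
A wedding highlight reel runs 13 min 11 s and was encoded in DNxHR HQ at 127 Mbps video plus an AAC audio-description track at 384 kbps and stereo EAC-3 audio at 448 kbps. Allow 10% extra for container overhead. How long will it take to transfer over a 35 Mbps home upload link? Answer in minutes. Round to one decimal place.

53.0 minutes

13 min 11 s = 791 s
Audio total: 384 + 448 = 832 kbps = 0.832 Mbps.
Total bitrate: 127.832 Mbps.
File: 127.832 Mbps × 791 s = 101115.1 Mb.
With 10% container overhead: ×1.10. → 111226.6 Mb.
At 35 Mbps: 111226.6 / 35 = 3177.9 s ≈ 53 minutes.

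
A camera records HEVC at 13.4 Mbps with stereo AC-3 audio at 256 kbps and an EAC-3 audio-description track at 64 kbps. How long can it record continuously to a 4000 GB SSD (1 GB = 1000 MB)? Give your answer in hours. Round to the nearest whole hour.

648 hours

Audio total: 256 + 64 = 320 kbps = 0.320 Mbps.
Total bitrate: 13.4 + 0.320 = 13.720 Mbps.
Capacity: 4000 GB = 32,000,000 Mb.
Recording time: 32,000,000 / 13.720 = 2,332,362 s ≈ 648 hours.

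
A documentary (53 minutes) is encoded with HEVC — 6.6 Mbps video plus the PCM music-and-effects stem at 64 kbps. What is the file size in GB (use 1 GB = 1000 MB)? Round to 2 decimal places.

2.65 GB

53 min = 3180 s
Audio: 64 kbps = 0.064 Mbps.
Total bitrate: 6.6 + 0.064 = 6.664 Mbps.
Stream data: 6.664 Mbps × 3180 s = 21191.5 Mb.
21,192 Mb ÷ 8 = 2,649 MB → 2.649 GB.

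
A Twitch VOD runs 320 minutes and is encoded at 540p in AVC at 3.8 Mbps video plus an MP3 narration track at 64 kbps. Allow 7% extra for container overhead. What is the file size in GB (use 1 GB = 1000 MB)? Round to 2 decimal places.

9.92 GB

320 min = 19200 s
Audio: 64 kbps = 0.064 Mbps.
Total bitrate: 3.8 + 0.064 = 3.864 Mbps.
Stream data: 3.864 Mbps × 19200 s = 74188.8 Mb.
With 7% container overhead: ×1.07.
79,382 Mb ÷ 8 = 9,923 MB → 9.923 GB.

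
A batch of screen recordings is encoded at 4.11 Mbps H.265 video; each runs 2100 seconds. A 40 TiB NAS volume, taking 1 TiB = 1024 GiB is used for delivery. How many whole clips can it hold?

40765

Per item: 4.110 Mbps × 2100 s = 8,631 Mb = 1,079 MB.
Capacity: 40 TiB = 351,843,721 Mb; 40765.12 items → 40765 complete.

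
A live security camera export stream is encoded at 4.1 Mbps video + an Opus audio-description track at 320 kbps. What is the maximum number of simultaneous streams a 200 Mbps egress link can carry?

Audio: 320 kbps = 0.320 Mbps.
Per-viewer media rate: 4.420 Mbps.
200 Mbps = 200.0 Mbps; 200.0 / 4.420 = 45.25 → 45 viewers.

45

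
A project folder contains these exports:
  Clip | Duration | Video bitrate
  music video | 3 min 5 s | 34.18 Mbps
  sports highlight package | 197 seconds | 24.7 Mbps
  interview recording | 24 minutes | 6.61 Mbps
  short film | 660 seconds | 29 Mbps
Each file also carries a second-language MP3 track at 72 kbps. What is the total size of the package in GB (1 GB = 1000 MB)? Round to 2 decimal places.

5.00 GB

Audio: 72 kbps = 0.072 Mbps.
music video: 34.252 Mbps × 185 s = 6336.6 Mb
sports highlight package: 24.772 Mbps × 197 s = 4880.1 Mb
interview recording: 6.682 Mbps × 1440 s = 9622.1 Mb
short film: 29.072 Mbps × 660 s = 19187.5 Mb
Total: 40026.3 Mb = 5003.3 MB.
= 5.003 GB.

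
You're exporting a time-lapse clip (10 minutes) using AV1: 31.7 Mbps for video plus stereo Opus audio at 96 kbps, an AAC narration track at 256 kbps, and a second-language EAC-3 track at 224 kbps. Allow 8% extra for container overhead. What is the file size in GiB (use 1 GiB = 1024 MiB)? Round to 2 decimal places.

10 min = 600 s
Audio total: 96 + 256 + 224 = 576 kbps = 0.576 Mbps.
Total bitrate: 31.7 + 0.576 = 32.276 Mbps.
Stream data: 32.276 Mbps × 600 s = 19365.6 Mb.
With 8% container overhead: ×1.08.
20,915 Mb = 2,614,356,000 bytes ÷ 1,073,741,824 = 2.435 GiB.

2.43 GiB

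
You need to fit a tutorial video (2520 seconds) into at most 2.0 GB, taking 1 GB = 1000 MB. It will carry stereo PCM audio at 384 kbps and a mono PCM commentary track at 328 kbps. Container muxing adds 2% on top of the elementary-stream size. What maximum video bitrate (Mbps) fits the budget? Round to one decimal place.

Budget: 2.0 GB = 16000.0 Mb.
Stream payload after overhead: 16000.0 / 1.02 = 15686.3 Mb.
Total bitrate budget: 15686.3 Mb / 2520 s = 6.225 Mbps.
Audio total: 384 + 328 = 712 kbps = 0.712 Mbps.
Video: 6.225 − 0.712 = 5.513 Mbps.

5.5 Mbps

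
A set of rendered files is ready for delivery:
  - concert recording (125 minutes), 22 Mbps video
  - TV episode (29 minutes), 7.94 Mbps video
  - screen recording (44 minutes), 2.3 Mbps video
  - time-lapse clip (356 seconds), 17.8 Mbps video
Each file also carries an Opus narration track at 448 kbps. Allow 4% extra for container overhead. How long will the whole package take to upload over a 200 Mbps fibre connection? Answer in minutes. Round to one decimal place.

17.0 minutes

Audio: 448 kbps = 0.448 Mbps.
concert recording: 22.448 Mbps × 7500 s × 1.04 = 175094.4 Mb
TV episode: 8.388 Mbps × 1740 s × 1.04 = 15178.9 Mb
screen recording: 2.748 Mbps × 2640 s × 1.04 = 7544.9 Mb
time-lapse clip: 18.248 Mbps × 356 s × 1.04 = 6756.1 Mb
Total: 204574.4 Mb = 25571.8 MB.
At 200 Mbps: 204574.4 / 200 = 1023 s ≈ 17 minutes.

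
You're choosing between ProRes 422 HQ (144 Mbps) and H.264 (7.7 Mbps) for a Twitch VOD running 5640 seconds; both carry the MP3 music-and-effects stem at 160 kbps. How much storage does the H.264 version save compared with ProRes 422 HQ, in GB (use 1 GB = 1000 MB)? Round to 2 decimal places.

96.09 GB

Audio: 160 kbps = 0.160 Mbps.
ProRes 422 HQ: 144.160 Mbps × 5640 s = 813062.4 Mb = 101.633 GB.
H.264: 7.860 Mbps × 5640 s = 44330.4 Mb = 5.541 GB.
Saving: 101.633 − 5.541 = 96.091 GB.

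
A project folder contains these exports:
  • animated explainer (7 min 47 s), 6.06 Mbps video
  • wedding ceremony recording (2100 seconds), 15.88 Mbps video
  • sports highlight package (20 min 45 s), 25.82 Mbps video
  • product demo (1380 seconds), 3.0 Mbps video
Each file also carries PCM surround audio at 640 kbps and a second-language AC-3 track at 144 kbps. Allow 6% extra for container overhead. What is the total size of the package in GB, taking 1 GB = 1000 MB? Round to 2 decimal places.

Audio total: 640 + 144 = 784 kbps = 0.784 Mbps.
animated explainer: 6.844 Mbps × 467 s × 1.06 = 3387.9 Mb
wedding ceremony recording: 16.664 Mbps × 2100 s × 1.06 = 37094.1 Mb
sports highlight package: 26.604 Mbps × 1245 s × 1.06 = 35109.3 Mb
product demo: 3.784 Mbps × 1380 s × 1.06 = 5535.2 Mb
Total: 81126.5 Mb = 10140.8 MB.
= 10.14 GB.

10.14 GB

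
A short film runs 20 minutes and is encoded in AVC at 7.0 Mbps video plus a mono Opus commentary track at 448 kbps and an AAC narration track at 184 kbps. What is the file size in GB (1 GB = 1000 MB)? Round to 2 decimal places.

1.14 GB

20 min = 1200 s
Audio total: 448 + 184 = 632 kbps = 0.632 Mbps.
Total bitrate: 7.0 + 0.632 = 7.632 Mbps.
Stream data: 7.632 Mbps × 1200 s = 9158.4 Mb.
9,158 Mb ÷ 8 = 1,145 MB → 1.145 GB.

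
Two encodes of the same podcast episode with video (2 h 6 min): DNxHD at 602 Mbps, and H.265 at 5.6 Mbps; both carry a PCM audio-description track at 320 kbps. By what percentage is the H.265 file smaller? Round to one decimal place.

99.0%

2 h 6 min = 126 min = 7560 s
Audio: 320 kbps = 0.320 Mbps.
DNxHD: 602.320 Mbps × 7560 s = 4553539.2 Mb = 569.192 GB.
H.265: 5.920 Mbps × 7560 s = 44755.2 Mb = 5.594 GB.
Reduction: (1 − 5.594/569.192) × 100 = 99.02%.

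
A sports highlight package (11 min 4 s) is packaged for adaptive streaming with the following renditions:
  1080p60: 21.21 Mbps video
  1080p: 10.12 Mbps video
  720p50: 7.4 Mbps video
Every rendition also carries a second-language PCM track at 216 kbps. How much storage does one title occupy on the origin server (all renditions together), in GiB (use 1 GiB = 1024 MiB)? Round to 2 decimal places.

11 min 4 s = 664 s
Audio: 216 kbps = 0.216 Mbps.
Sum of rendition bitrates: (21.21+0.216) + (10.12+0.216) + (7.4+0.216) = 39.378 Mbps.
× 664 s = 26,147 Mb = 3,268 MB = 3.044 GiB.

3.04 GiB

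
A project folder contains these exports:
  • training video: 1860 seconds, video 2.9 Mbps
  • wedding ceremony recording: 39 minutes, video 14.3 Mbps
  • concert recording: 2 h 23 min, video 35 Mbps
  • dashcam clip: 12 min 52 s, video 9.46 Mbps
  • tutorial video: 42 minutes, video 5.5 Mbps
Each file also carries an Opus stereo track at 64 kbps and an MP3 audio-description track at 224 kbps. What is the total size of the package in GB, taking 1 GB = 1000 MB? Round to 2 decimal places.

45.62 GB

Audio total: 64 + 224 = 288 kbps = 0.288 Mbps.
training video: 3.188 Mbps × 1860 s = 5929.7 Mb
wedding ceremony recording: 14.588 Mbps × 2340 s = 34135.9 Mb
concert recording: 35.288 Mbps × 8580 s = 302771.0 Mb
dashcam clip: 9.748 Mbps × 772 s = 7525.5 Mb
tutorial video: 5.788 Mbps × 2520 s = 14585.8 Mb
Total: 364947.9 Mb = 45618.5 MB.
= 45.62 GB.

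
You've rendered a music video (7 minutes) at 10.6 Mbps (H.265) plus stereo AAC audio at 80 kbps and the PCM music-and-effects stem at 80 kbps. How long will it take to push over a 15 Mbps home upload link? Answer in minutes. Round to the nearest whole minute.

7 min = 420 s
Audio total: 80 + 80 = 160 kbps = 0.160 Mbps.
Total bitrate: 10.760 Mbps.
File: 10.760 Mbps × 420 s = 4519.2 Mb.
At 15 Mbps: 4519.2 / 15 = 301.3 s ≈ 5.02 minutes.

5 minutes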